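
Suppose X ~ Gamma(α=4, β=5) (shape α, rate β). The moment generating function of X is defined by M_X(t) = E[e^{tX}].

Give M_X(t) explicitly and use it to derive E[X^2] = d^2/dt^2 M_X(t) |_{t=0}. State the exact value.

M_X(t) = 625/(5 - t)^4
dM/dt = -2500/(t^5 - 25*t^4 + 250*t^3 - 1250*t^2 + 3125*t - 3125)
d^2M/dt^2 = 12500/(t^6 - 30*t^5 + 375*t^4 - 2500*t^3 + 9375*t^2 - 18750*t + 15625)

E[X^2] = d^2M/dt^2 |_{t=0} = 4/5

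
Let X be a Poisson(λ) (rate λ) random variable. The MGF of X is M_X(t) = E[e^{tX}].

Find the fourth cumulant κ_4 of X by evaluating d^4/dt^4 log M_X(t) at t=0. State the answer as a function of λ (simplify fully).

M_X(t) = e^(λ*(e^(t) - 1))
K_X(t) = log M_X(t) = λ*(e^(t) - 1)
K′(t) = λ*e^(t)
K′′(t) = λ*e^(t)
K′′′(t) = λ*e^(t)
K′′′′(t) = λ*e^(t)

κ_4 = K′′′′(0) = λ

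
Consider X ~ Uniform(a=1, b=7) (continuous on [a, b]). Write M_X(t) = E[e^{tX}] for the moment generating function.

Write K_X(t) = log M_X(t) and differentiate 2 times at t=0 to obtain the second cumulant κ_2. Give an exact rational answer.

κ_2 = d^2K/dt^2 |_{t=0} = 3

M_X(t) = (e^(7*t) - e^(t))/(6*t)
K_X(t) = log M_X(t) = -log(t) + log(e^(7*t) - e^(t)) - log(6)
dK/dt = (7*t*e^(6*t) - t - e^(6*t) + 1)/(t*e^(6*t) - t)
d^2K/dt^2 = (-36*t^2*e^(6*t) + e^(12*t) - 2*e^(6*t) + 1)/(t^2*e^(12*t) - 2*t^2*e^(6*t) + t^2)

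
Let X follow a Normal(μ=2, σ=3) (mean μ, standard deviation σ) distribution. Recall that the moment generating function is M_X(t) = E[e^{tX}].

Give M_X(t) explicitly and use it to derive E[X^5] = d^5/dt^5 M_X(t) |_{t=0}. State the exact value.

M_X(t) = e^(9*t^2/2 + 2*t)

E[X^5] = D^5[M](0) = 3182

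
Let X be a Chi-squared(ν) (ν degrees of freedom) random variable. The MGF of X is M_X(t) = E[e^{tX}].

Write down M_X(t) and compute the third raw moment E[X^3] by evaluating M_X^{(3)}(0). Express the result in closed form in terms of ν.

M_X(t) = (1 - 2*t)^(-ν/2)
M^(3)(t) = (-ν^3 - 6*ν^2 - 8*ν)/(8*t^3*(1 - 2*t)^(ν/2) - 12*t^2*(1 - 2*t)^(ν/2) + 6*t*(1 - 2*t)^(ν/2) - (1 - 2*t)^(ν/2))

E[X^3] = M^(3)(0) = ν*(ν^2 + 6*ν + 8)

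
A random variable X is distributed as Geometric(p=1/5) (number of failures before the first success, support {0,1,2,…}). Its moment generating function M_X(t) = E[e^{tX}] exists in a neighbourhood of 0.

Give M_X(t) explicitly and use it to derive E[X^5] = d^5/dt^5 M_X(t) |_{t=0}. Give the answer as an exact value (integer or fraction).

E[X^5] = M^(5)(0) = 194404

M_X(t) = 1/(5*(1 - 4*e^(t)/5))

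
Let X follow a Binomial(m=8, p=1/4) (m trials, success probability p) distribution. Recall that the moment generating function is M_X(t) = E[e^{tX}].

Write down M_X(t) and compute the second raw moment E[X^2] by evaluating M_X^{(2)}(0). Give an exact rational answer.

E[X^2] = D^2[M](0) = 11/2

M_X(t) = (e^(t)/4 + 3/4)^8
D^2[M](t) = e^(8*t)/1024 + 147*e^(7*t)/8192 + 567*e^(6*t)/4096 + 4725*e^(5*t)/8192 + 2835*e^(4*t)/2048 + 15309*e^(3*t)/8192 + 5103*e^(2*t)/4096 + 2187*e^(t)/8192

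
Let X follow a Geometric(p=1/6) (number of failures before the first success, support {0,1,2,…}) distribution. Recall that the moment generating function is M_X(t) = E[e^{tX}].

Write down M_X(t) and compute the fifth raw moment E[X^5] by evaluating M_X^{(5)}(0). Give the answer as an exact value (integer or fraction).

E[X^5] = M′′′′′(0) = 544505

M_X(t) = 1/(6*(1 - 5*e^(t)/6))
M′(t) = 5*e^(t)/(25*e^(2*t) - 60*e^(t) + 36)
M′′(t) = (-25*e^(2*t) - 30*e^(t))/(125*e^(3*t) - 450*e^(2*t) + 540*e^(t) - 216)
M′′′(t) = (125*e^(3*t) + 600*e^(2*t) + 180*e^(t))/(625*e^(4*t) - 3000*e^(3*t) + 5400*e^(2*t) - 4320*e^(t) + 1296)
M′′′′(t) = (-625*e^(4*t) - 8250*e^(3*t) - 9900*e^(2*t) - 1080*e^(t))/(3125*e^(5*t) - 18750*e^(4*t) + 45000*e^(3*t) - 54000*e^(2*t) + 32400*e^(t) - 7776)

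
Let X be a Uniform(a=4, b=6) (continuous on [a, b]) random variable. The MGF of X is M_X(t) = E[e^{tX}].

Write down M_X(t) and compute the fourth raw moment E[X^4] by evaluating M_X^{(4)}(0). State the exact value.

M_X(t) = (e^(6*t) - e^(4*t))/(2*t)

E[X^4] = M^(4)(0) = 3376/5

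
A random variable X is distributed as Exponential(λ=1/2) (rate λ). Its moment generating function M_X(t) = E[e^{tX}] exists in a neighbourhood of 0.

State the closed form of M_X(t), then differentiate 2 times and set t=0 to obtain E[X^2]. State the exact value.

M_X(t) = 1/(2*(1/2 - t))
M′(t) = 2/(4*t^2 - 4*t + 1)
M′′(t) = -8/(8*t^3 - 12*t^2 + 6*t - 1)

E[X^2] = M′′(0) = 8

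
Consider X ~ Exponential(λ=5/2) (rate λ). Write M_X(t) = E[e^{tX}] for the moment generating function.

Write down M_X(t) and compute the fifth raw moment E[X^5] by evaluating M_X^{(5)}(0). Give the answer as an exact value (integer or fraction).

M_X(t) = 5/(2*(5/2 - t))
D^5[M](t) = 19200/(64*t^6 - 960*t^5 + 6000*t^4 - 20000*t^3 + 37500*t^2 - 37500*t + 15625)

E[X^5] = D^5[M](0) = 768/625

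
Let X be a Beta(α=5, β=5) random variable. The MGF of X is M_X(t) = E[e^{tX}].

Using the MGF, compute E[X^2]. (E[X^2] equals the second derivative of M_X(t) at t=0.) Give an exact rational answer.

E[X^2] = M′′(0) = 3/11

M_X(t) = ₁F₁(5; 10; t)
M′(t) = ₁F₁(6; 11; t)/2
M′′(t) = 3*₁F₁(7; 12; t)/11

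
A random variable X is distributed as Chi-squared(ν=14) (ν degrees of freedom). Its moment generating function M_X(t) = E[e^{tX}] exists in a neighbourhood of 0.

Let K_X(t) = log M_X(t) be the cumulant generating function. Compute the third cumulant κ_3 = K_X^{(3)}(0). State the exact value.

M_X(t) = (1 - 2*t)^(-7)
K_X(t) = log M_X(t) = -7*log(1 - 2*t)
D^3[K](t) = -112/(8*t^3 - 12*t^2 + 6*t - 1)

κ_3 = D^3[K](0) = 112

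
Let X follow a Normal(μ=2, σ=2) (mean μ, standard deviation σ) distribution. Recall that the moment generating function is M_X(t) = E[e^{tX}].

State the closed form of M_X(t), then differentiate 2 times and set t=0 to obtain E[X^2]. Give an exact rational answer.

M_X(t) = e^(2*t^2 + 2*t)
dM/dt = 4*t*e^(2*t)*e^(2*t^2) + 2*e^(2*t)*e^(2*t^2)
d^2M/dt^2 = 16*t^2*e^(2*t)*e^(2*t^2) + 16*t*e^(2*t)*e^(2*t^2) + 8*e^(2*t)*e^(2*t^2)

E[X^2] = d^2M/dt^2 |_{t=0} = 8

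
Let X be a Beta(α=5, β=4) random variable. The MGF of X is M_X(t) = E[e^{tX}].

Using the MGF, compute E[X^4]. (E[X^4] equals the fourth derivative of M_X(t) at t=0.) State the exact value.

E[X^4] = D^4[M](0) = 14/99

M_X(t) = ₁F₁(5; 9; t)
D^4[M](t) = 14*₁F₁(9; 13; t)/99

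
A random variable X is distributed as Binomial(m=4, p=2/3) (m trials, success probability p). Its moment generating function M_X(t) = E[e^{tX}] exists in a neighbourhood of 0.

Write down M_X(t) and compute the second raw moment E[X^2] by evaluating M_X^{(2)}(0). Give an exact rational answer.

M_X(t) = (2*e^(t)/3 + 1/3)^4
dM/dt = 64*e^(4*t)/81 + 32*e^(3*t)/27 + 16*e^(2*t)/27 + 8*e^(t)/81
d^2M/dt^2 = 256*e^(4*t)/81 + 32*e^(3*t)/9 + 32*e^(2*t)/27 + 8*e^(t)/81

E[X^2] = d^2M/dt^2 |_{t=0} = 8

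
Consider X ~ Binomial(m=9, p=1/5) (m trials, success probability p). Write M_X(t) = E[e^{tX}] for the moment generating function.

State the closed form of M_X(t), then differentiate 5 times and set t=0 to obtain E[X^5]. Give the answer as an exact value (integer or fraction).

E[X^5] = d^5M/dt^5 |_{t=0} = 124389/625

M_X(t) = (e^(t)/5 + 4/5)^9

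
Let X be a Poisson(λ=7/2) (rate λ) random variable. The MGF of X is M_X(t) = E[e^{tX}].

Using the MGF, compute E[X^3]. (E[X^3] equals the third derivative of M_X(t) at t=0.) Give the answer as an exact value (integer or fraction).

E[X^3] = M^(3)(0) = 665/8

M_X(t) = e^(7*e^(t)/2 - 7/2)
M^(3)(t) = (343*e^(3*t)*e^(7*e^(t)/2) + 294*e^(2*t)*e^(7*e^(t)/2) + 28*e^(t)*e^(7*e^(t)/2))*e^(-7/2)/8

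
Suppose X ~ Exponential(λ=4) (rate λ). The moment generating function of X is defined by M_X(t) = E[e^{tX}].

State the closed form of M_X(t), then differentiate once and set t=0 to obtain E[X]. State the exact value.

E[X] = D[M](0) = 1/4

M_X(t) = 4/(4 - t)
D[M](t) = 4/(t^2 - 8*t + 16)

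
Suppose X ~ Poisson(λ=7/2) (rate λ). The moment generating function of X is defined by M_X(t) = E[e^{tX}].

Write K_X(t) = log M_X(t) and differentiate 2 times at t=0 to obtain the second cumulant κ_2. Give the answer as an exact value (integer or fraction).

κ_2 = K′′(0) = 7/2

M_X(t) = e^(7*e^(t)/2 - 7/2)
K_X(t) = log M_X(t) = 7*e^(t)/2 - 7/2
K′(t) = 7*e^(t)/2
K′′(t) = 7*e^(t)/2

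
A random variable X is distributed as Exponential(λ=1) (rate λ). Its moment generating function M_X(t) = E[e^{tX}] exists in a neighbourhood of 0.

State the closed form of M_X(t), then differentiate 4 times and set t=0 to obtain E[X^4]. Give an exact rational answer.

M_X(t) = 1/(1 - t)
M^(4)(t) = -24/(t^5 - 5*t^4 + 10*t^3 - 10*t^2 + 5*t - 1)

E[X^4] = M^(4)(0) = 24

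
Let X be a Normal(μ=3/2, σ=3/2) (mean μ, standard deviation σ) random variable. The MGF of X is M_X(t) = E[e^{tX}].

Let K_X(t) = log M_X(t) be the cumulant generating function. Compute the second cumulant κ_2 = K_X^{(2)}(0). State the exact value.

κ_2 = D^2[K](0) = 9/4

M_X(t) = e^(9*t^2/8 + 3*t/2)
K_X(t) = log M_X(t) = 9*t^2/8 + 3*t/2
D^2[K](t) = 9/4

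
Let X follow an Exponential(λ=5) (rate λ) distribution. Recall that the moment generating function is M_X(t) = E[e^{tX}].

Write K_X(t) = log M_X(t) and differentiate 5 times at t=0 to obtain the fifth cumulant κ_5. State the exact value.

κ_5 = K′′′′′(0) = 24/3125

M_X(t) = 5/(5 - t)
K_X(t) = log M_X(t) = -log(5 - t) + log(5)
K′(t) = -1/(t - 5)
K′′(t) = 1/(t^2 - 10*t + 25)
K′′′(t) = -2/(t^3 - 15*t^2 + 75*t - 125)
K′′′′(t) = 6/(t^4 - 20*t^3 + 150*t^2 - 500*t + 625)
K′′′′′(t) = -24/(t^5 - 25*t^4 + 250*t^3 - 1250*t^2 + 3125*t - 3125)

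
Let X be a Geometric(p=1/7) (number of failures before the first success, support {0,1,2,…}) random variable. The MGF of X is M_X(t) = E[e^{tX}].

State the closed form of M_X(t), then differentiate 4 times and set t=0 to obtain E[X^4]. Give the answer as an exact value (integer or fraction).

E[X^4] = D^4[M](0) = 39390

M_X(t) = 1/(7*(1 - 6*e^(t)/7))
D^4[M](t) = (-1296*e^(4*t) - 16632*e^(3*t) - 19404*e^(2*t) - 2058*e^(t))/(7776*e^(5*t) - 45360*e^(4*t) + 105840*e^(3*t) - 123480*e^(2*t) + 72030*e^(t) - 16807)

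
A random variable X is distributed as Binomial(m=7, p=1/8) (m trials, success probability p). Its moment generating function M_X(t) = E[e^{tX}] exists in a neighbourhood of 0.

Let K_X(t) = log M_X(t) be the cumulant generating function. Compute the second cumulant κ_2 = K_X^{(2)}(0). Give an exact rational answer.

κ_2 = K^(2)(0) = 49/64

M_X(t) = (e^(t)/8 + 7/8)^7
K_X(t) = log M_X(t) = 7*log(e^(t)/8 + 7/8)
K^(2)(t) = 49*e^(t)/(e^(2*t) + 14*e^(t) + 49)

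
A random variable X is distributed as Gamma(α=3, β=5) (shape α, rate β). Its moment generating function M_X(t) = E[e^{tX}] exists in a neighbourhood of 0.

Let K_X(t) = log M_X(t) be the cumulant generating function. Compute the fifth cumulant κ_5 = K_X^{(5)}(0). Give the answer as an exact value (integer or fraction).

κ_5 = D^5[K](0) = 72/3125

M_X(t) = 125/(5 - t)^3
K_X(t) = log M_X(t) = -3*log(5 - t) + 3*log(5)
D^5[K](t) = -72/(t^5 - 25*t^4 + 250*t^3 - 1250*t^2 + 3125*t - 3125)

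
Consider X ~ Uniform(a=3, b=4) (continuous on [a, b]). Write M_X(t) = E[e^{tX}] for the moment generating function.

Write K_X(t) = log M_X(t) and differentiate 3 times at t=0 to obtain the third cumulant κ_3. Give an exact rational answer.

M_X(t) = (e^(4*t) - e^(3*t))/t
K_X(t) = log M_X(t) = -log(t) + log(e^(4*t) - e^(3*t))
K′(t) = (4*t*e^(t) - 3*t - e^(t) + 1)/(t*e^(t) - t)
K′′(t) = (-t^2*e^(t) + e^(2*t) - 2*e^(t) + 1)/(t^2*e^(2*t) - 2*t^2*e^(t) + t^2)
K′′′(t) = (t^3*e^(2*t) + t^3*e^(t) - 2*e^(3*t) + 6*e^(2*t) - 6*e^(t) + 2)/(t^3*e^(3*t) - 3*t^3*e^(2*t) + 3*t^3*e^(t) - t^3)

κ_3 = K′′′(0) = 0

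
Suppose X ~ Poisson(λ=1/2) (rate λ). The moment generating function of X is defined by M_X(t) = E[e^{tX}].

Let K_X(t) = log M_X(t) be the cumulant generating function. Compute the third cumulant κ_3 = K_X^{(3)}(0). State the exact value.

κ_3 = D^3[K](0) = 1/2

M_X(t) = e^(e^(t)/2 - 1/2)
K_X(t) = log M_X(t) = e^(t)/2 - 1/2
D^3[K](t) = e^(t)/2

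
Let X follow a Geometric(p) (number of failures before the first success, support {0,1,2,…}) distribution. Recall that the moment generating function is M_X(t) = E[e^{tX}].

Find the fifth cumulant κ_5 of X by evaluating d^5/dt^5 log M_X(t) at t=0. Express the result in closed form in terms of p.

M_X(t) = p/(-(1 - p)*e^(t) + 1)
K_X(t) = log M_X(t) = log(p) - log(-(1 - p)*e^(t) + 1)
K′(t) = (-p*e^(t) + e^(t))/(p*e^(t) - e^(t) + 1)
K′′(t) = (-p*e^(t) + e^(t))/(p^2*e^(2*t) - 2*p*e^(2*t) + 2*p*e^(t) + e^(2*t) - 2*e^(t) + 1)

κ_5 = K′′′′′(0) = (p^4 - 15*p^3 + 50*p^2 - 60*p + 24)/p^5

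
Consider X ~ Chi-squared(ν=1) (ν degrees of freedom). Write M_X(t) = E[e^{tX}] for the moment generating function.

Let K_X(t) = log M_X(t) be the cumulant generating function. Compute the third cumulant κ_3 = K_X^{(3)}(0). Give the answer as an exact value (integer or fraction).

κ_3 = K^(3)(0) = 8

M_X(t) = 1/√(1 - 2*t)
K_X(t) = log M_X(t) = -log(1 - 2*t)/2
K^(3)(t) = -8/(8*t^3 - 12*t^2 + 6*t - 1)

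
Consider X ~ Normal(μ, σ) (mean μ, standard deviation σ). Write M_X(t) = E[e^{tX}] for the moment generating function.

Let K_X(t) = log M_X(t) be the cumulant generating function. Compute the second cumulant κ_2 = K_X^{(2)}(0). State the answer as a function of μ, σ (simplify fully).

M_X(t) = e^(μ*t + σ^2*t^2/2)
K_X(t) = log M_X(t) = μ*t + σ^2*t^2/2
D^2[K](t) = σ^2

κ_2 = D^2[K](0) = σ^2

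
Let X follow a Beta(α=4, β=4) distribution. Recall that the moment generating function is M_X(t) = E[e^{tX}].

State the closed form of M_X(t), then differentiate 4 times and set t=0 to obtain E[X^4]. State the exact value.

E[X^4] = d^4M/dt^4 |_{t=0} = 7/66

M_X(t) = ₁F₁(4; 8; t)
dM/dt = ₁F₁(5; 9; t)/2
d^2M/dt^2 = 5*₁F₁(6; 10; t)/18
d^3M/dt^3 = ₁F₁(7; 11; t)/6
d^4M/dt^4 = 7*₁F₁(8; 12; t)/66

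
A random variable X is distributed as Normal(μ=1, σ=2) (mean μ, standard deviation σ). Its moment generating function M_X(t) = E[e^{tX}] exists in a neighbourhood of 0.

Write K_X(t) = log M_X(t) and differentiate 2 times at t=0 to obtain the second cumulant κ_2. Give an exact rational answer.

κ_2 = K′′(0) = 4

M_X(t) = e^(2*t^2 + t)
K_X(t) = log M_X(t) = 2*t^2 + t
K′(t) = 4*t + 1
K′′(t) = 4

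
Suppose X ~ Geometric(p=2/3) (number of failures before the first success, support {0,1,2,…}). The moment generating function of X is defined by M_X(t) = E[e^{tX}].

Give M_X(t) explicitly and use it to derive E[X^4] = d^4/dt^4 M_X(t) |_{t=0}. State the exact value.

M_X(t) = 2/(3*(1 - e^(t)/3))
dM/dt = 2*e^(t)/(e^(2*t) - 6*e^(t) + 9)
d^2M/dt^2 = (-2*e^(2*t) - 6*e^(t))/(e^(3*t) - 9*e^(2*t) + 27*e^(t) - 27)
d^3M/dt^3 = (2*e^(3*t) + 24*e^(2*t) + 18*e^(t))/(e^(4*t) - 12*e^(3*t) + 54*e^(2*t) - 108*e^(t) + 81)
d^4M/dt^4 = (-2*e^(4*t) - 66*e^(3*t) - 198*e^(2*t) - 54*e^(t))/(e^(5*t) - 15*e^(4*t) + 90*e^(3*t) - 270*e^(2*t) + 405*e^(t) - 243)

E[X^4] = d^4M/dt^4 |_{t=0} = 10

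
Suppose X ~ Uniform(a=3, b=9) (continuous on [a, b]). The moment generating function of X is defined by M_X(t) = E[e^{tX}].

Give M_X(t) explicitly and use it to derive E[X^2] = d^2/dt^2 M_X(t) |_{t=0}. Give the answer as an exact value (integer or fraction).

E[X^2] = M^(2)(0) = 39

M_X(t) = (e^(9*t) - e^(3*t))/(6*t)
M^(2)(t) = (81*t^2*e^(9*t) - 9*t^2*e^(3*t) - 18*t*e^(9*t) + 6*t*e^(3*t) + 2*e^(9*t) - 2*e^(3*t))/(6*t^3)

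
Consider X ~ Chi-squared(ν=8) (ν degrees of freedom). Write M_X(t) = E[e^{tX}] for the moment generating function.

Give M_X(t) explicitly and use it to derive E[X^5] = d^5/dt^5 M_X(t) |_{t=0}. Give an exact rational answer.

M_X(t) = (1 - 2*t)^(-4)
D^5[M](t) = -215040/(512*t^9 - 2304*t^8 + 4608*t^7 - 5376*t^6 + 4032*t^5 - 2016*t^4 + 672*t^3 - 144*t^2 + 18*t - 1)

E[X^5] = D^5[M](0) = 215040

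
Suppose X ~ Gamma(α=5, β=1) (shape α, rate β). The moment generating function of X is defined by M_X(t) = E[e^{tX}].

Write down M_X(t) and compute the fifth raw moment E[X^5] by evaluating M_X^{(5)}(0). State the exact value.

M_X(t) = (1 - t)^(-5)
D^5[M](t) = 15120/(t^10 - 10*t^9 + 45*t^8 - 120*t^7 + 210*t^6 - 252*t^5 + 210*t^4 - 120*t^3 + 45*t^2 - 10*t + 1)

E[X^5] = D^5[M](0) = 15120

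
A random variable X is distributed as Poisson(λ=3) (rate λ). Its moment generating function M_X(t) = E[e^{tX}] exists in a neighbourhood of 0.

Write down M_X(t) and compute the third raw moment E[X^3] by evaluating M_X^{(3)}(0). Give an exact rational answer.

M_X(t) = e^(3*e^(t) - 3)
D^3[M](t) = (27*e^(3*t)*e^(3*e^(t)) + 27*e^(2*t)*e^(3*e^(t)) + 3*e^(t)*e^(3*e^(t)))*e^(-3)

E[X^3] = D^3[M](0) = 57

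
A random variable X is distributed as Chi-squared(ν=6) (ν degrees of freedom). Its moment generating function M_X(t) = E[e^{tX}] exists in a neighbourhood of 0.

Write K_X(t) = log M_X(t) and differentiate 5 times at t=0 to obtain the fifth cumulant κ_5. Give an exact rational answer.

κ_5 = d^5K/dt^5 |_{t=0} = 2304

M_X(t) = (1 - 2*t)^(-3)
K_X(t) = log M_X(t) = -3*log(1 - 2*t)
dK/dt = -6/(2*t - 1)
d^2K/dt^2 = 12/(4*t^2 - 4*t + 1)
d^3K/dt^3 = -48/(8*t^3 - 12*t^2 + 6*t - 1)
d^4K/dt^4 = 288/(16*t^4 - 32*t^3 + 24*t^2 - 8*t + 1)
d^5K/dt^5 = -2304/(32*t^5 - 80*t^4 + 80*t^3 - 40*t^2 + 10*t - 1)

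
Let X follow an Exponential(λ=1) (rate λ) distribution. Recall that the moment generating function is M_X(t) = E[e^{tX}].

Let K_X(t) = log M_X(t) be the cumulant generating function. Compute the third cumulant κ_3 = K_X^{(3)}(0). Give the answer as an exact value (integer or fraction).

κ_3 = K′′′(0) = 2

M_X(t) = 1/(1 - t)
K_X(t) = log M_X(t) = -log(1 - t)
K′(t) = -1/(t - 1)
K′′(t) = 1/(t^2 - 2*t + 1)
K′′′(t) = -2/(t^3 - 3*t^2 + 3*t - 1)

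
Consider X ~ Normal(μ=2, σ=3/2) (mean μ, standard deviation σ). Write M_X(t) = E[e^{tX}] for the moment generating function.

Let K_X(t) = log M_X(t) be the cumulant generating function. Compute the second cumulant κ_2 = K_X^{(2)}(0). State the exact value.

κ_2 = K^(2)(0) = 9/4

M_X(t) = e^(9*t^2/8 + 2*t)
K_X(t) = log M_X(t) = 9*t^2/8 + 2*t
K^(2)(t) = 9/4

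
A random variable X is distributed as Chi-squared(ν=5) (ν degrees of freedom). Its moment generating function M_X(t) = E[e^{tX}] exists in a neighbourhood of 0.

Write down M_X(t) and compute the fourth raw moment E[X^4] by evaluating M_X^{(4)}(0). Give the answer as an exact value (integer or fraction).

E[X^4] = M′′′′(0) = 3465

M_X(t) = (1 - 2*t)^(-5/2)
M′(t) = -5/(8*t^3*√(1 - 2*t) - 12*t^2*√(1 - 2*t) + 6*t*√(1 - 2*t) - √(1 - 2*t))
M′′(t) = 35/(16*t^4*√(1 - 2*t) - 32*t^3*√(1 - 2*t) + 24*t^2*√(1 - 2*t) - 8*t*√(1 - 2*t) + √(1 - 2*t))
M′′′(t) = -315/(32*t^5*√(1 - 2*t) - 80*t^4*√(1 - 2*t) + 80*t^3*√(1 - 2*t) - 40*t^2*√(1 - 2*t) + 10*t*√(1 - 2*t) - √(1 - 2*t))
M′′′′(t) = 3465/(64*t^6*√(1 - 2*t) - 192*t^5*√(1 - 2*t) + 240*t^4*√(1 - 2*t) - 160*t^3*√(1 - 2*t) + 60*t^2*√(1 - 2*t) - 12*t*√(1 - 2*t) + √(1 - 2*t))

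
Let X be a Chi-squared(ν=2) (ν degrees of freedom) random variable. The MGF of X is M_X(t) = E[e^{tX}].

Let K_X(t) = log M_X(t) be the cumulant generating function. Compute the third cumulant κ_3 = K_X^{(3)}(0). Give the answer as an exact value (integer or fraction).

κ_3 = K′′′(0) = 16

M_X(t) = 1/(1 - 2*t)
K_X(t) = log M_X(t) = -log(1 - 2*t)
K′(t) = -2/(2*t - 1)
K′′(t) = 4/(4*t^2 - 4*t + 1)
K′′′(t) = -16/(8*t^3 - 12*t^2 + 6*t - 1)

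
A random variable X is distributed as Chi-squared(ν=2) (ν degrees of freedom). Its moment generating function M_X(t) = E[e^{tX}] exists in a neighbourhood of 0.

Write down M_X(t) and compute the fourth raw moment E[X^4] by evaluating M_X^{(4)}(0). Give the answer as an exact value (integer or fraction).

E[X^4] = M^(4)(0) = 384

M_X(t) = 1/(1 - 2*t)
M^(4)(t) = -384/(32*t^5 - 80*t^4 + 80*t^3 - 40*t^2 + 10*t - 1)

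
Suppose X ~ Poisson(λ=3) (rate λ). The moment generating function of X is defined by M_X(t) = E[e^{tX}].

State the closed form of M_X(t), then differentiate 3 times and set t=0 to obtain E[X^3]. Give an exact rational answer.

M_X(t) = e^(3*e^(t) - 3)
D^3[M](t) = (27*e^(3*t)*e^(3*e^(t)) + 27*e^(2*t)*e^(3*e^(t)) + 3*e^(t)*e^(3*e^(t)))*e^(-3)

E[X^3] = D^3[M](0) = 57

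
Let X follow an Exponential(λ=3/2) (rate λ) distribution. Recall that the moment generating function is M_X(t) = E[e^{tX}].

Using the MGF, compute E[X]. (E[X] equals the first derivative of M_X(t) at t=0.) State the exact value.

E[X] = M^(1)(0) = 2/3

M_X(t) = 3/(2*(3/2 - t))
M^(1)(t) = 6/(4*t^2 - 12*t + 9)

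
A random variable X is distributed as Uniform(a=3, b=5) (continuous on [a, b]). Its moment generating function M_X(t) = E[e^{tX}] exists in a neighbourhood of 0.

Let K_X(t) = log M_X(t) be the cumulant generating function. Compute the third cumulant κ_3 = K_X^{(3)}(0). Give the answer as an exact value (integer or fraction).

κ_3 = K′′′(0) = 0

M_X(t) = (e^(5*t) - e^(3*t))/(2*t)
K_X(t) = log M_X(t) = -log(t) + log(e^(5*t) - e^(3*t)) - log(2)
K′(t) = (5*t*e^(2*t) - 3*t - e^(2*t) + 1)/(t*e^(2*t) - t)
K′′(t) = (-4*t^2*e^(2*t) + e^(4*t) - 2*e^(2*t) + 1)/(t^2*e^(4*t) - 2*t^2*e^(2*t) + t^2)
K′′′(t) = (8*t^3*e^(4*t) + 8*t^3*e^(2*t) - 2*e^(6*t) + 6*e^(4*t) - 6*e^(2*t) + 2)/(t^3*e^(6*t) - 3*t^3*e^(4*t) + 3*t^3*e^(2*t) - t^3)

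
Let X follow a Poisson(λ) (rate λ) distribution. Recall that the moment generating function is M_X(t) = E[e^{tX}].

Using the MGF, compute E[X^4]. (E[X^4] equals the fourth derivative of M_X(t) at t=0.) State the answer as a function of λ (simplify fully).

E[X^4] = D^4[M](0) = λ*(λ^3 + 6*λ^2 + 7*λ + 1)

M_X(t) = e^(λ*(e^(t) - 1))
D^4[M](t) = (λ^4*e^(4*t)*e^(λ*e^(t)) + 6*λ^3*e^(3*t)*e^(λ*e^(t)) + 7*λ^2*e^(2*t)*e^(λ*e^(t)) + λ*e^(t)*e^(λ*e^(t)))*e^(-λ)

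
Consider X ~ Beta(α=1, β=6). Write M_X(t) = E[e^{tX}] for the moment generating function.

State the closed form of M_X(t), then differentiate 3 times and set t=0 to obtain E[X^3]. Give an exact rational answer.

M_X(t) = ₁F₁(1; 7; t)
D^3[M](t) = ₁F₁(4; 10; t)/84

E[X^3] = D^3[M](0) = 1/84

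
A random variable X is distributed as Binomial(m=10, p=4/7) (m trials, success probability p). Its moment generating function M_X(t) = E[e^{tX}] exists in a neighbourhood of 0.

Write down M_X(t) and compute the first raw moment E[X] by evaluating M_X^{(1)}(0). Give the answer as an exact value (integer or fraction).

E[X] = M′(0) = 40/7

M_X(t) = (4*e^(t)/7 + 3/7)^10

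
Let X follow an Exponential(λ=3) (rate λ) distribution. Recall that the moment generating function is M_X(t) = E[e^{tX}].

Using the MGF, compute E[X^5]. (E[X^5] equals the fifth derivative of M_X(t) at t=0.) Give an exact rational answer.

M_X(t) = 3/(3 - t)
dM/dt = 3/(t^2 - 6*t + 9)
d^2M/dt^2 = -6/(t^3 - 9*t^2 + 27*t - 27)
d^3M/dt^3 = 18/(t^4 - 12*t^3 + 54*t^2 - 108*t + 81)
d^4M/dt^4 = -72/(t^5 - 15*t^4 + 90*t^3 - 270*t^2 + 405*t - 243)
d^5M/dt^5 = 360/(t^6 - 18*t^5 + 135*t^4 - 540*t^3 + 1215*t^2 - 1458*t + 729)

E[X^5] = d^5M/dt^5 |_{t=0} = 40/81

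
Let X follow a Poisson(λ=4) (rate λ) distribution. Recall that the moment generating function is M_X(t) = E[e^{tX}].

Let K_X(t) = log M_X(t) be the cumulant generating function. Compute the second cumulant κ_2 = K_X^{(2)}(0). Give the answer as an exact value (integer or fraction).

κ_2 = d^2K/dt^2 |_{t=0} = 4

M_X(t) = e^(4*e^(t) - 4)
K_X(t) = log M_X(t) = 4*e^(t) - 4
dK/dt = 4*e^(t)
d^2K/dt^2 = 4*e^(t)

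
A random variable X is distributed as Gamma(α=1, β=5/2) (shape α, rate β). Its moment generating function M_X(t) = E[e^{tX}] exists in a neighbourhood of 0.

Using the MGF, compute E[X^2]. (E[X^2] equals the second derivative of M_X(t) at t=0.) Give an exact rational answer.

E[X^2] = M^(2)(0) = 8/25

M_X(t) = 5/(2*(5/2 - t))
M^(2)(t) = -40/(8*t^3 - 60*t^2 + 150*t - 125)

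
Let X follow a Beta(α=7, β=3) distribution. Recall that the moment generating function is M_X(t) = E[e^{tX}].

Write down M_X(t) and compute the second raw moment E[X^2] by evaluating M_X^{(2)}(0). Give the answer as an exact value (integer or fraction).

E[X^2] = D^2[M](0) = 28/55

M_X(t) = ₁F₁(7; 10; t)
D^2[M](t) = 28*₁F₁(9; 12; t)/55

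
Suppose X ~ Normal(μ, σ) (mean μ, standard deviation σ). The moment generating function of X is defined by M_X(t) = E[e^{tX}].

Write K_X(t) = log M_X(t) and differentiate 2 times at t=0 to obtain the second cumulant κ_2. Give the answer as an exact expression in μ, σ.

κ_2 = K′′(0) = σ^2

M_X(t) = e^(μ*t + σ^2*t^2/2)
K_X(t) = log M_X(t) = μ*t + σ^2*t^2/2
K′(t) = μ + σ^2*t
K′′(t) = σ^2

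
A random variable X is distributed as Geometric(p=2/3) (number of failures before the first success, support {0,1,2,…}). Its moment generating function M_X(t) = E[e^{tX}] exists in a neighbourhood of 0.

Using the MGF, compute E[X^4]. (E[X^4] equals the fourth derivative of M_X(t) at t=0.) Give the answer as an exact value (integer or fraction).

M_X(t) = 2/(3*(1 - e^(t)/3))
M′(t) = 2*e^(t)/(e^(2*t) - 6*e^(t) + 9)
M′′(t) = (-2*e^(2*t) - 6*e^(t))/(e^(3*t) - 9*e^(2*t) + 27*e^(t) - 27)
M′′′(t) = (2*e^(3*t) + 24*e^(2*t) + 18*e^(t))/(e^(4*t) - 12*e^(3*t) + 54*e^(2*t) - 108*e^(t) + 81)
M′′′′(t) = (-2*e^(4*t) - 66*e^(3*t) - 198*e^(2*t) - 54*e^(t))/(e^(5*t) - 15*e^(4*t) + 90*e^(3*t) - 270*e^(2*t) + 405*e^(t) - 243)

E[X^4] = M′′′′(0) = 10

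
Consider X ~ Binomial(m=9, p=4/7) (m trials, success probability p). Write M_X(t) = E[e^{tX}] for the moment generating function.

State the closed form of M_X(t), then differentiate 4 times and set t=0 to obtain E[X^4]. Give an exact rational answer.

E[X^4] = d^4M/dt^4 |_{t=0} = 362340/343

M_X(t) = (4*e^(t)/7 + 3/7)^9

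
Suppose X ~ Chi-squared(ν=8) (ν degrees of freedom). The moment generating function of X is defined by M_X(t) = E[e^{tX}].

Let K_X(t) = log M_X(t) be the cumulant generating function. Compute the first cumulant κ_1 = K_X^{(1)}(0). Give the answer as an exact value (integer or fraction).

M_X(t) = (1 - 2*t)^(-4)
K_X(t) = log M_X(t) = -4*log(1 - 2*t)
dK/dt = -8/(2*t - 1)

κ_1 = dK/dt |_{t=0} = 8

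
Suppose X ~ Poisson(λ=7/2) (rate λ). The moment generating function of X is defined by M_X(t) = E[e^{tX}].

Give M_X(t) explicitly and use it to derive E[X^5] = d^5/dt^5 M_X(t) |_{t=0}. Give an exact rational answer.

M_X(t) = e^(7*e^(t)/2 - 7/2)
M′(t) = 7*e^(-7/2)*e^(t)*e^(7*e^(t)/2)/2
M′′(t) = (49*e^(2*t)*e^(7*e^(t)/2) + 14*e^(t)*e^(7*e^(t)/2))*e^(-7/2)/4
M′′′(t) = (343*e^(3*t)*e^(7*e^(t)/2) + 294*e^(2*t)*e^(7*e^(t)/2) + 28*e^(t)*e^(7*e^(t)/2))*e^(-7/2)/8
M′′′′(t) = (2401*e^(4*t)*e^(7*e^(t)/2) + 4116*e^(3*t)*e^(7*e^(t)/2) + 1372*e^(2*t)*e^(7*e^(t)/2) + 56*e^(t)*e^(7*e^(t)/2))*e^(-7/2)/16
M′′′′′(t) = (16807*e^(5*t)*e^(7*e^(t)/2) + 48020*e^(4*t)*e^(7*e^(t)/2) + 34300*e^(3*t)*e^(7*e^(t)/2) + 5880*e^(2*t)*e^(7*e^(t)/2) + 112*e^(t)*e^(7*e^(t)/2))*e^(-7/2)/32

E[X^5] = M′′′′′(0) = 105119/32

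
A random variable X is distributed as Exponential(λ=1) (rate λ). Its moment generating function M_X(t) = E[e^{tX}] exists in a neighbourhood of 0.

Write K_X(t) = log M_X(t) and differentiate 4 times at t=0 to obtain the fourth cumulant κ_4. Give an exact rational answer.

κ_4 = d^4K/dt^4 |_{t=0} = 6

M_X(t) = 1/(1 - t)
K_X(t) = log M_X(t) = -log(1 - t)
dK/dt = -1/(t - 1)
d^2K/dt^2 = 1/(t^2 - 2*t + 1)
d^3K/dt^3 = -2/(t^3 - 3*t^2 + 3*t - 1)
d^4K/dt^4 = 6/(t^4 - 4*t^3 + 6*t^2 - 4*t + 1)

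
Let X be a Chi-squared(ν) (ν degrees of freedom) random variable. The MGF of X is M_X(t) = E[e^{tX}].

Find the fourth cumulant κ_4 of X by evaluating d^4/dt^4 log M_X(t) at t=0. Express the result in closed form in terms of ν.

κ_4 = D^4[K](0) = 48*ν

M_X(t) = (1 - 2*t)^(-ν/2)
K_X(t) = log M_X(t) = -ν*log(1 - 2*t)/2
D^4[K](t) = 48*ν/(16*t^4 - 32*t^3 + 24*t^2 - 8*t + 1)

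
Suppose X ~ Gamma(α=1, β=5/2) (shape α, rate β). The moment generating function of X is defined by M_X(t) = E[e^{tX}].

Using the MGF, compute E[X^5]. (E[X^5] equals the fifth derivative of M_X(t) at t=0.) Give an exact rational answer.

M_X(t) = 5/(2*(5/2 - t))
M′(t) = 10/(4*t^2 - 20*t + 25)
M′′(t) = -40/(8*t^3 - 60*t^2 + 150*t - 125)
M′′′(t) = 240/(16*t^4 - 160*t^3 + 600*t^2 - 1000*t + 625)
M′′′′(t) = -1920/(32*t^5 - 400*t^4 + 2000*t^3 - 5000*t^2 + 6250*t - 3125)
M′′′′′(t) = 19200/(64*t^6 - 960*t^5 + 6000*t^4 - 20000*t^3 + 37500*t^2 - 37500*t + 15625)

E[X^5] = M′′′′′(0) = 768/625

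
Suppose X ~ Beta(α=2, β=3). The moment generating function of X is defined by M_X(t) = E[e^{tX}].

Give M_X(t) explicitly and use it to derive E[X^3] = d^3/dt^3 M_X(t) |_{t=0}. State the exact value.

M_X(t) = ₁F₁(2; 5; t)
D^3[M](t) = 4*₁F₁(5; 8; t)/35

E[X^3] = D^3[M](0) = 4/35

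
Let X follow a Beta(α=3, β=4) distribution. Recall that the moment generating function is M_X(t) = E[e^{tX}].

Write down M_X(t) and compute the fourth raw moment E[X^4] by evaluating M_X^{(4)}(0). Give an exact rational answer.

M_X(t) = ₁F₁(3; 7; t)
D^4[M](t) = ₁F₁(7; 11; t)/14

E[X^4] = D^4[M](0) = 1/14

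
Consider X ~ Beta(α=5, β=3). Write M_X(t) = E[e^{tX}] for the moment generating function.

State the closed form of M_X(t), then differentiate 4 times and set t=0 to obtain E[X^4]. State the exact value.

E[X^4] = M^(4)(0) = 7/33

M_X(t) = ₁F₁(5; 8; t)
M^(4)(t) = 7*₁F₁(9; 12; t)/33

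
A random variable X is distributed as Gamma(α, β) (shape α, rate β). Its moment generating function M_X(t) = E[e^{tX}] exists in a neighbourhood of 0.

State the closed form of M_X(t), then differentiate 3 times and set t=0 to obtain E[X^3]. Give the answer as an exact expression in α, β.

M_X(t) = (β/(β - t))^α
M^(3)(t) = (-α^3*β^α*(1/(β - t))^α - 3*α^2*β^α*(1/(β - t))^α - 2*α*β^α*(1/(β - t))^α)/(-β^3 + 3*β^2*t - 3*β*t^2 + t^3)

E[X^3] = M^(3)(0) = α*(α^2 + 3*α + 2)/β^3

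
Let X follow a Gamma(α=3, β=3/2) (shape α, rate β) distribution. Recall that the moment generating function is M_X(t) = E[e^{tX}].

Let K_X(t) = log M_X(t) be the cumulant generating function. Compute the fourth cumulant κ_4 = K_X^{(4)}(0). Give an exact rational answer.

M_X(t) = 27/(8*(3/2 - t)^3)
K_X(t) = log M_X(t) = -3*log(3/2 - t) - 3*log(2) + 3*log(3)
K′(t) = -6/(2*t - 3)
K′′(t) = 12/(4*t^2 - 12*t + 9)
K′′′(t) = -48/(8*t^3 - 36*t^2 + 54*t - 27)
K′′′′(t) = 288/(16*t^4 - 96*t^3 + 216*t^2 - 216*t + 81)

κ_4 = K′′′′(0) = 32/9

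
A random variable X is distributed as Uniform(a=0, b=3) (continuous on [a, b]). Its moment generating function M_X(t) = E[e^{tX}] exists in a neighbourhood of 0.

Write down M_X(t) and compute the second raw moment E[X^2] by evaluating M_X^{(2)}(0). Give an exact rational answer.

E[X^2] = D^2[M](0) = 3

M_X(t) = (e^(3*t) - 1)/(3*t)
D^2[M](t) = (9*t^2*e^(3*t) - 6*t*e^(3*t) + 2*e^(3*t) - 2)/(3*t^3)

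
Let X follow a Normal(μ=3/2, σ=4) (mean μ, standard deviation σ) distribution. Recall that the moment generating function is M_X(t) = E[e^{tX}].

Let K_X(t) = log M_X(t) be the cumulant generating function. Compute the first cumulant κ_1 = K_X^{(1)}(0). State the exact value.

M_X(t) = e^(8*t^2 + 3*t/2)
K_X(t) = log M_X(t) = 8*t^2 + 3*t/2
K′(t) = 16*t + 3/2

κ_1 = K′(0) = 3/2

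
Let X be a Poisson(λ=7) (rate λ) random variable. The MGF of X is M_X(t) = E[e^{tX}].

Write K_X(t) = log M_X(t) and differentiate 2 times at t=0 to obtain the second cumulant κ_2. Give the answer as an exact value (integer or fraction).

M_X(t) = e^(7*e^(t) - 7)
K_X(t) = log M_X(t) = 7*e^(t) - 7
K^(2)(t) = 7*e^(t)

κ_2 = K^(2)(0) = 7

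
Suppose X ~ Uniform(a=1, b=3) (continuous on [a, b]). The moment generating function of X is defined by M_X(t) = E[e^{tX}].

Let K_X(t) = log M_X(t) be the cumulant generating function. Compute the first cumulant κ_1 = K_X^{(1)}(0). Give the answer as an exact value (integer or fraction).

M_X(t) = (e^(3*t) - e^(t))/(2*t)
K_X(t) = log M_X(t) = -log(t) + log(e^(3*t) - e^(t)) - log(2)
K^(1)(t) = (3*t*e^(2*t) - t - e^(2*t) + 1)/(t*e^(2*t) - t)

κ_1 = K^(1)(0) = 2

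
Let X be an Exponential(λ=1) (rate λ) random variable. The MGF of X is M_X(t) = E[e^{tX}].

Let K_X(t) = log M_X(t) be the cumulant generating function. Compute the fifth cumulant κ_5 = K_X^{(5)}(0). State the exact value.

M_X(t) = 1/(1 - t)
K_X(t) = log M_X(t) = -log(1 - t)
K^(5)(t) = -24/(t^5 - 5*t^4 + 10*t^3 - 10*t^2 + 5*t - 1)

κ_5 = K^(5)(0) = 24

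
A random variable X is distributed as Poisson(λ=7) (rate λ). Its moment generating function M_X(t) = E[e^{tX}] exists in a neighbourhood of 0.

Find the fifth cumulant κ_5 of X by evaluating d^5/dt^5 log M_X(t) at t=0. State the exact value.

M_X(t) = e^(7*e^(t) - 7)
K_X(t) = log M_X(t) = 7*e^(t) - 7
D^5[K](t) = 7*e^(t)

κ_5 = D^5[K](0) = 7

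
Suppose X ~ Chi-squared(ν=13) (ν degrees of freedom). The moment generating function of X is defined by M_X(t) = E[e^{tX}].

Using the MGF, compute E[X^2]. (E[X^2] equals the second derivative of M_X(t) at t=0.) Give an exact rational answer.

M_X(t) = (1 - 2*t)^(-13/2)
M′(t) = -13/(128*t^7*√(1 - 2*t) - 448*t^6*√(1 - 2*t) + 672*t^5*√(1 - 2*t) - 560*t^4*√(1 - 2*t) + 280*t^3*√(1 - 2*t) - 84*t^2*√(1 - 2*t) + 14*t*√(1 - 2*t) - √(1 - 2*t))

E[X^2] = M′′(0) = 195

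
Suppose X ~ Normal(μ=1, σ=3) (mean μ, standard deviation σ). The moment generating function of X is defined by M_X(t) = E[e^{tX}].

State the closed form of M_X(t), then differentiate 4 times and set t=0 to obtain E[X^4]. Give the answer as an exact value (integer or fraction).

E[X^4] = d^4M/dt^4 |_{t=0} = 298

M_X(t) = e^(9*t^2/2 + t)
dM/dt = 9*t*e^(t)*e^(9*t^2/2) + e^(t)*e^(9*t^2/2)
d^2M/dt^2 = 81*t^2*e^(t)*e^(9*t^2/2) + 18*t*e^(t)*e^(9*t^2/2) + 10*e^(t)*e^(9*t^2/2)
d^3M/dt^3 = 729*t^3*e^(t)*e^(9*t^2/2) + 243*t^2*e^(t)*e^(9*t^2/2) + 270*t*e^(t)*e^(9*t^2/2) + 28*e^(t)*e^(9*t^2/2)
d^4M/dt^4 = 6561*t^4*e^(t)*e^(9*t^2/2) + 2916*t^3*e^(t)*e^(9*t^2/2) + 4860*t^2*e^(t)*e^(9*t^2/2) + 1008*t*e^(t)*e^(9*t^2/2) + 298*e^(t)*e^(9*t^2/2)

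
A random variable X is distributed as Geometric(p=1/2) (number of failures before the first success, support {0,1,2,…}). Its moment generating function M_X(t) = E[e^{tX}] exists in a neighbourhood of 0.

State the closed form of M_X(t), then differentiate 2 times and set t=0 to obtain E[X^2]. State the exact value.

M_X(t) = 1/(2*(1 - e^(t)/2))
dM/dt = e^(t)/(e^(2*t) - 4*e^(t) + 4)
d^2M/dt^2 = (-e^(2*t) - 2*e^(t))/(e^(3*t) - 6*e^(2*t) + 12*e^(t) - 8)

E[X^2] = d^2M/dt^2 |_{t=0} = 3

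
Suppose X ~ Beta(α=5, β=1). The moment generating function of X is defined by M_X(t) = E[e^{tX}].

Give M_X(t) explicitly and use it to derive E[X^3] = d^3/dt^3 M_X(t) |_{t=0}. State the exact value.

M_X(t) = ₁F₁(5; 6; t)
M^(3)(t) = 5*₁F₁(8; 9; t)/8

E[X^3] = M^(3)(0) = 5/8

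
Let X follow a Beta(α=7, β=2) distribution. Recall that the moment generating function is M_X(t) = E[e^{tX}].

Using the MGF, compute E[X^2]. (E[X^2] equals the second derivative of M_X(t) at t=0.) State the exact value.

M_X(t) = ₁F₁(7; 9; t)
dM/dt = 7*₁F₁(8; 10; t)/9
d^2M/dt^2 = 28*₁F₁(9; 11; t)/45

E[X^2] = d^2M/dt^2 |_{t=0} = 28/45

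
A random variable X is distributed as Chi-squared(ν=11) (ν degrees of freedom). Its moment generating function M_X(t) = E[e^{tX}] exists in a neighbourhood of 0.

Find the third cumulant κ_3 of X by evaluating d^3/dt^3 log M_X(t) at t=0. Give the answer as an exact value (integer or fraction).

M_X(t) = (1 - 2*t)^(-11/2)
K_X(t) = log M_X(t) = -11*log(1 - 2*t)/2
K^(3)(t) = -88/(8*t^3 - 12*t^2 + 6*t - 1)

κ_3 = K^(3)(0) = 88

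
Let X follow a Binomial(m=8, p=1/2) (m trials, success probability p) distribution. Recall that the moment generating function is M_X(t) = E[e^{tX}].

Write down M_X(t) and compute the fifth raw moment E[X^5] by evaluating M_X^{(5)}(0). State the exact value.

E[X^5] = D^5[M](0) = 2524

M_X(t) = (e^(t)/2 + 1/2)^8
D^5[M](t) = 128*e^(8*t) + 16807*e^(7*t)/32 + 1701*e^(6*t)/2 + 21875*e^(5*t)/32 + 280*e^(4*t) + 1701*e^(3*t)/32 + 7*e^(2*t)/2 + e^(t)/32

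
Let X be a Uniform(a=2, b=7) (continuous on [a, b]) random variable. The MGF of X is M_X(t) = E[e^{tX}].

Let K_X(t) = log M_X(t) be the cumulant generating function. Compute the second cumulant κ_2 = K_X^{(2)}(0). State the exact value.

κ_2 = K′′(0) = 25/12

M_X(t) = (e^(7*t) - e^(2*t))/(5*t)
K_X(t) = log M_X(t) = -log(t) + log(e^(7*t) - e^(2*t)) - log(5)
K′(t) = (7*t*e^(5*t) - 2*t - e^(5*t) + 1)/(t*e^(5*t) - t)
K′′(t) = (-25*t^2*e^(5*t) + e^(10*t) - 2*e^(5*t) + 1)/(t^2*e^(10*t) - 2*t^2*e^(5*t) + t^2)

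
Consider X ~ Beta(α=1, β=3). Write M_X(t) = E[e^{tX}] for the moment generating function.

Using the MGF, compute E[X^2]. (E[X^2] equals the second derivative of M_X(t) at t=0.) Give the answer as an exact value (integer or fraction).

E[X^2] = d^2M/dt^2 |_{t=0} = 1/10

M_X(t) = ₁F₁(1; 4; t)
dM/dt = ₁F₁(2; 5; t)/4
d^2M/dt^2 = ₁F₁(3; 6; t)/10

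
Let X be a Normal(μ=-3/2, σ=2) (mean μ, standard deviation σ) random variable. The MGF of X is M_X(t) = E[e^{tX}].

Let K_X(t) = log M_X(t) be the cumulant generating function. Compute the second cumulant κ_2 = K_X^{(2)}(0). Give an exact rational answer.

κ_2 = K′′(0) = 4

M_X(t) = e^(2*t^2 - 3*t/2)
K_X(t) = log M_X(t) = 2*t^2 - 3*t/2
K′(t) = 4*t - 3/2
K′′(t) = 4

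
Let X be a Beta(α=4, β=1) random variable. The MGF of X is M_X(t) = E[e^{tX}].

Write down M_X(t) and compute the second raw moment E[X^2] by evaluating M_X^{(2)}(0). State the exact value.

M_X(t) = ₁F₁(4; 5; t)
M′(t) = 4*₁F₁(5; 6; t)/5
M′′(t) = 2*₁F₁(6; 7; t)/3

E[X^2] = M′′(0) = 2/3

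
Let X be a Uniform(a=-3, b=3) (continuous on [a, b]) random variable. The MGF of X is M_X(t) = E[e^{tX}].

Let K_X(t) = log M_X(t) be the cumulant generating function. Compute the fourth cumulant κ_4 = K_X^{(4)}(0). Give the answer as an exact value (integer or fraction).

M_X(t) = (e^(3*t) - e^(-3*t))/(6*t)
K_X(t) = log M_X(t) = -log(t) + log(e^(3*t) - e^(-3*t)) - log(6)
dK/dt = (3*t*e^(6*t) + 3*t - e^(6*t) + 1)/(t*e^(6*t) - t)
d^2K/dt^2 = (-36*t^2*e^(6*t) + e^(12*t) - 2*e^(6*t) + 1)/(t^2*e^(12*t) - 2*t^2*e^(6*t) + t^2)
d^3K/dt^3 = (216*t^3*e^(12*t) + 216*t^3*e^(6*t) - 2*e^(18*t) + 6*e^(12*t) - 6*e^(6*t) + 2)/(t^3*e^(18*t) - 3*t^3*e^(12*t) + 3*t^3*e^(6*t) - t^3)

κ_4 = d^4K/dt^4 |_{t=0} = -54/5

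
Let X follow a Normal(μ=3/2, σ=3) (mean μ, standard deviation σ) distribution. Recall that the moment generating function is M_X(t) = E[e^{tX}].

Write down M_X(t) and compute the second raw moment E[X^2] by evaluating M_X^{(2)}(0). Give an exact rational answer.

E[X^2] = D^2[M](0) = 45/4

M_X(t) = e^(9*t^2/2 + 3*t/2)
D^2[M](t) = 81*t^2*e^(3*t/2)*e^(9*t^2/2) + 27*t*e^(3*t/2)*e^(9*t^2/2) + 45*e^(3*t/2)*e^(9*t^2/2)/4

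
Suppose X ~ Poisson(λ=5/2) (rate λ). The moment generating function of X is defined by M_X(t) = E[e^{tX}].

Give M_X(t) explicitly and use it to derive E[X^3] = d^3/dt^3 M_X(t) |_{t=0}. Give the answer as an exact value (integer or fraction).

M_X(t) = e^(5*e^(t)/2 - 5/2)
M′(t) = 5*e^(-5/2)*e^(t)*e^(5*e^(t)/2)/2
M′′(t) = (25*e^(2*t)*e^(5*e^(t)/2) + 10*e^(t)*e^(5*e^(t)/2))*e^(-5/2)/4
M′′′(t) = (125*e^(3*t)*e^(5*e^(t)/2) + 150*e^(2*t)*e^(5*e^(t)/2) + 20*e^(t)*e^(5*e^(t)/2))*e^(-5/2)/8

E[X^3] = M′′′(0) = 295/8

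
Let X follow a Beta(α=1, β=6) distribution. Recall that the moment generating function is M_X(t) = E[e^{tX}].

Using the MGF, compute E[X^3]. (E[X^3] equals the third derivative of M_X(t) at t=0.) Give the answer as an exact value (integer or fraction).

E[X^3] = D^3[M](0) = 1/84

M_X(t) = ₁F₁(1; 7; t)
D^3[M](t) = ₁F₁(4; 10; t)/84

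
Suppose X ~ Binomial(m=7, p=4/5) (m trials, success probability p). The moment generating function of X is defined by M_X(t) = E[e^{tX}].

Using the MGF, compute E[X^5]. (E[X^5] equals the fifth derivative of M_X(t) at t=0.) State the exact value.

E[X^5] = d^5M/dt^5 |_{t=0} = 4601996/625

M_X(t) = (4*e^(t)/5 + 1/5)^7
dM/dt = 114688*e^(7*t)/78125 + 172032*e^(6*t)/78125 + 21504*e^(5*t)/15625 + 7168*e^(4*t)/15625 + 1344*e^(3*t)/15625 + 672*e^(2*t)/78125 + 28*e^(t)/78125
d^2M/dt^2 = 802816*e^(7*t)/78125 + 1032192*e^(6*t)/78125 + 21504*e^(5*t)/3125 + 28672*e^(4*t)/15625 + 4032*e^(3*t)/15625 + 1344*e^(2*t)/78125 + 28*e^(t)/78125
d^3M/dt^3 = 5619712*e^(7*t)/78125 + 6193152*e^(6*t)/78125 + 21504*e^(5*t)/625 + 114688*e^(4*t)/15625 + 12096*e^(3*t)/15625 + 2688*e^(2*t)/78125 + 28*e^(t)/78125
d^4M/dt^4 = 39337984*e^(7*t)/78125 + 37158912*e^(6*t)/78125 + 21504*e^(5*t)/125 + 458752*e^(4*t)/15625 + 36288*e^(3*t)/15625 + 5376*e^(2*t)/78125 + 28*e^(t)/78125
d^5M/dt^5 = 275365888*e^(7*t)/78125 + 222953472*e^(6*t)/78125 + 21504*e^(5*t)/25 + 1835008*e^(4*t)/15625 + 108864*e^(3*t)/15625 + 10752*e^(2*t)/78125 + 28*e^(t)/78125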